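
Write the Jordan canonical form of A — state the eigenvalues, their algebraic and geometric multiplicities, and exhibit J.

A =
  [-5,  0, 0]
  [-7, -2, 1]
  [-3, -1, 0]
J_1(-5) ⊕ J_2(-1)

The characteristic polynomial is
  det(x·I − A) = x^3 + 7*x^2 + 11*x + 5 = (x + 1)^2*(x + 5)

Eigenvalues and multiplicities (the geometric multiplicity of λ is n − rank(A − λI), which equals the number of Jordan blocks for λ):
  λ = -5: algebraic multiplicity = 1, geometric multiplicity = 1
  λ = -1: algebraic multiplicity = 2, geometric multiplicity = 1

Determining the block sizes for each eigenvalue:
  λ = -5: one block (gm = 1), so the single block has size am = 1 → block sizes [1]
  λ = -1: one block (gm = 1), so the single block has size am = 2 → block sizes [2]

Assembling the blocks gives a Jordan form
J =
  [-5,  0,  0]
  [ 0, -1,  1]
  [ 0,  0, -1]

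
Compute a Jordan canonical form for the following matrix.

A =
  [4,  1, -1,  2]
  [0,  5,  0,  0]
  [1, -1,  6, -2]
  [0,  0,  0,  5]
J_2(5) ⊕ J_1(5) ⊕ J_1(5)

The characteristic polynomial is
  det(x·I − A) = x^4 - 20*x^3 + 150*x^2 - 500*x + 625 = (x - 5)^4

Eigenvalues and multiplicities (the geometric multiplicity of λ is n − rank(A − λI), which equals the number of Jordan blocks for λ):
  λ = 5: algebraic multiplicity = 4, geometric multiplicity = 3

Determining the block sizes for each eigenvalue:
  λ = 5: 3 blocks summing to 4 forces exactly one block of size 2 and the rest size 1 → block sizes [2, 1, 1]

Assembling the blocks gives a Jordan form
J =
  [5, 1, 0, 0]
  [0, 5, 0, 0]
  [0, 0, 5, 0]
  [0, 0, 0, 5]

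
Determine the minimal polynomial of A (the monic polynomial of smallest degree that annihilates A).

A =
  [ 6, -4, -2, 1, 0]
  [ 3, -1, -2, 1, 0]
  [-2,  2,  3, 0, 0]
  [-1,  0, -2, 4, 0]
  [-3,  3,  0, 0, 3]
x^2 - 6*x + 9

The characteristic polynomial is χ_A(x) = (x - 3)^5, so the eigenvalues are known. The minimal polynomial is
  m_A(x) = Π_λ (x − λ)^{k_λ}
where k_λ is the size of the *largest* Jordan block for λ (equivalently, the smallest k with (A − λI)^k v = 0 for every generalised eigenvector v of λ).

  λ = 3: largest Jordan block has size 2, contributing (x − 3)^2

So m_A(x) = (x - 3)^2 = x^2 - 6*x + 9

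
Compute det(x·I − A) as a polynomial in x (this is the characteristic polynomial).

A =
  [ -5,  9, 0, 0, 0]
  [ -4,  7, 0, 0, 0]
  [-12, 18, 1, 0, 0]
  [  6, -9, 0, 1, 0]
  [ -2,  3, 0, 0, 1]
x^5 - 5*x^4 + 10*x^3 - 10*x^2 + 5*x - 1

Expanding det(x·I − A) (e.g. by cofactor expansion or by noting that A is similar to its Jordan form J, which has the same characteristic polynomial as A) gives
  χ_A(x) = x^5 - 5*x^4 + 10*x^3 - 10*x^2 + 5*x - 1
which factors as (x - 1)^5. The eigenvalues (with algebraic multiplicities) are λ = 1 with multiplicity 5.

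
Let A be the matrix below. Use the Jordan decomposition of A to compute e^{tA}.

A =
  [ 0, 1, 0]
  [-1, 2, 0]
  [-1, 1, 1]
e^{tA} =
  [-t*exp(t) + exp(t), t*exp(t), 0]
  [-t*exp(t), t*exp(t) + exp(t), 0]
  [-t*exp(t), t*exp(t), exp(t)]

Strategy: write A = P · J · P⁻¹ where J is a Jordan canonical form, so e^{tA} = P · e^{tJ} · P⁻¹, and e^{tJ} can be computed block-by-block.

A has Jordan form
J =
  [1, 1, 0]
  [0, 1, 0]
  [0, 0, 1]
(up to reordering of blocks).

Per-block formulas:
  For a 2×2 Jordan block J_2(1): exp(t · J_2(1)) = e^(1t)·(I + t·N), where N is the 2×2 nilpotent shift.
  For a 1×1 block at λ = 1: exp(t · [1]) = [e^(1t)].

After assembling e^{tJ} and conjugating by P, we get:

e^{tA} =
  [-t*exp(t) + exp(t), t*exp(t), 0]
  [-t*exp(t), t*exp(t) + exp(t), 0]
  [-t*exp(t), t*exp(t), exp(t)]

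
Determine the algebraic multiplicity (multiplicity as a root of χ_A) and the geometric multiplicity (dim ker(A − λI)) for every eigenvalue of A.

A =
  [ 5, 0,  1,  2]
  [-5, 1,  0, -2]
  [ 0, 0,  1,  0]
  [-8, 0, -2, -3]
λ = 1: alg = 4, geom = 2

Step 1 — factor the characteristic polynomial to read off the algebraic multiplicities:
  χ_A(x) = (x - 1)^4

Step 2 — compute geometric multiplicities via the rank-nullity identity g(λ) = n − rank(A − λI):
  rank(A − (1)·I) = 2, so dim ker(A − (1)·I) = n − 2 = 2

Summary:
  λ = 1: algebraic multiplicity = 4, geometric multiplicity = 2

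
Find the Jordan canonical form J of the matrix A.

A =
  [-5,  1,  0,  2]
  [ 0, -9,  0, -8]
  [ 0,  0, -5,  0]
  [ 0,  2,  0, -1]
J_2(-5) ⊕ J_1(-5) ⊕ J_1(-5)

The characteristic polynomial is
  det(x·I − A) = x^4 + 20*x^3 + 150*x^2 + 500*x + 625 = (x + 5)^4

Eigenvalues and multiplicities (the geometric multiplicity of λ is n − rank(A − λI), which equals the number of Jordan blocks for λ):
  λ = -5: algebraic multiplicity = 4, geometric multiplicity = 3

Determining the block sizes for each eigenvalue:
  λ = -5: 3 blocks summing to 4 forces exactly one block of size 2 and the rest size 1 → block sizes [2, 1, 1]

Assembling the blocks gives a Jordan form
J =
  [-5,  1,  0,  0]
  [ 0, -5,  0,  0]
  [ 0,  0, -5,  0]
  [ 0,  0,  0, -5]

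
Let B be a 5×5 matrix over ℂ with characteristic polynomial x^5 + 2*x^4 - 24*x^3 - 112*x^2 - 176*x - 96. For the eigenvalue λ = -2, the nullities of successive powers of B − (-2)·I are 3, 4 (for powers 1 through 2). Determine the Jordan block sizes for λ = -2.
Block sizes for λ = -2: [2, 1, 1]

From the dimensions of kernels of powers, the number of Jordan blocks of size at least j is d_j − d_{j−1} where d_j = dim ker(N^j) (with d_0 = 0). Computing the differences gives [3, 1].
The number of blocks of size exactly k is (#blocks of size ≥ k) − (#blocks of size ≥ k + 1), so the partition is: 2 block(s) of size 1, 1 block(s) of size 2.
In nonincreasing order the block sizes are [2, 1, 1].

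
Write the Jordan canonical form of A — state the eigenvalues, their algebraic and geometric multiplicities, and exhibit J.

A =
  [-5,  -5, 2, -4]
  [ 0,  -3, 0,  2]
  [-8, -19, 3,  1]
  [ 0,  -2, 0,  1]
J_2(-1) ⊕ J_2(-1)

The characteristic polynomial is
  det(x·I − A) = x^4 + 4*x^3 + 6*x^2 + 4*x + 1 = (x + 1)^4

Eigenvalues and multiplicities (the geometric multiplicity of λ is n − rank(A − λI), which equals the number of Jordan blocks for λ):
  λ = -1: algebraic multiplicity = 4, geometric multiplicity = 2

Determining the block sizes for each eigenvalue:
  λ = -1: with am = 4 and gm = 2, the partition is not yet determined (e.g. several partitions of 4 into 2 parts exist). Let N = A − (-1)·I. Computing rank(N^1) = 2, rank(N^2) = 0; the number of blocks of size ≥ j is rank(N^{j−1}) − rank(N^j), giving [2, 2]. So we have 2 block(s) of size 2 → block sizes [2, 2]

Assembling the blocks gives a Jordan form
J =
  [-1,  1,  0,  0]
  [ 0, -1,  0,  0]
  [ 0,  0, -1,  1]
  [ 0,  0,  0, -1]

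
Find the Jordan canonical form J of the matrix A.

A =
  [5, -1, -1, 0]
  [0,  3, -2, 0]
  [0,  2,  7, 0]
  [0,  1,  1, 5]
J_2(5) ⊕ J_1(5) ⊕ J_1(5)

The characteristic polynomial is
  det(x·I − A) = x^4 - 20*x^3 + 150*x^2 - 500*x + 625 = (x - 5)^4

Eigenvalues and multiplicities (the geometric multiplicity of λ is n − rank(A − λI), which equals the number of Jordan blocks for λ):
  λ = 5: algebraic multiplicity = 4, geometric multiplicity = 3

Determining the block sizes for each eigenvalue:
  λ = 5: 3 blocks summing to 4 forces exactly one block of size 2 and the rest size 1 → block sizes [2, 1, 1]

Assembling the blocks gives a Jordan form
J =
  [5, 1, 0, 0]
  [0, 5, 0, 0]
  [0, 0, 5, 0]
  [0, 0, 0, 5]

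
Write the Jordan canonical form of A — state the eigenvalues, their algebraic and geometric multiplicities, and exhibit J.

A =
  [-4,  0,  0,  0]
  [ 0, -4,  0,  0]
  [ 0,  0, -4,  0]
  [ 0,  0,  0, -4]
J_1(-4) ⊕ J_1(-4) ⊕ J_1(-4) ⊕ J_1(-4)

The characteristic polynomial is
  det(x·I − A) = x^4 + 16*x^3 + 96*x^2 + 256*x + 256 = (x + 4)^4

Eigenvalues and multiplicities (the geometric multiplicity of λ is n − rank(A − λI), which equals the number of Jordan blocks for λ):
  λ = -4: algebraic multiplicity = 4, geometric multiplicity = 4

Determining the block sizes for each eigenvalue:
  λ = -4: gm = am = 4, so every block has size 1 → block sizes [1, 1, 1, 1]

Assembling the blocks gives a Jordan form
J =
  [-4,  0,  0,  0]
  [ 0, -4,  0,  0]
  [ 0,  0, -4,  0]
  [ 0,  0,  0, -4]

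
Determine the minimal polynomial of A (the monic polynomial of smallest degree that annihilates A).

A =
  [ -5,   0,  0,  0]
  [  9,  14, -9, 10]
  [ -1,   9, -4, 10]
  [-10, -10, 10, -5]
x^3 - 5*x^2 - 25*x + 125

The characteristic polynomial is χ_A(x) = (x - 5)^2*(x + 5)^2, so the eigenvalues are known. The minimal polynomial is
  m_A(x) = Π_λ (x − λ)^{k_λ}
where k_λ is the size of the *largest* Jordan block for λ (equivalently, the smallest k with (A − λI)^k v = 0 for every generalised eigenvector v of λ).

  λ = -5: largest Jordan block has size 1, contributing (x + 5)
  λ = 5: largest Jordan block has size 2, contributing (x − 5)^2

So m_A(x) = (x - 5)^2*(x + 5) = x^3 - 5*x^2 - 25*x + 125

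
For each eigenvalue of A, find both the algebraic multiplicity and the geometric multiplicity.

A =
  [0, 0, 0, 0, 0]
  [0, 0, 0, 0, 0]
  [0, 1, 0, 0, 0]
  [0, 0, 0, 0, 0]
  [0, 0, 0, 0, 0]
λ = 0: alg = 5, geom = 4

Step 1 — factor the characteristic polynomial to read off the algebraic multiplicities:
  χ_A(x) = x^5

Step 2 — compute geometric multiplicities via the rank-nullity identity g(λ) = n − rank(A − λI):
  rank(A − (0)·I) = 1, so dim ker(A − (0)·I) = n − 1 = 4

Summary:
  λ = 0: algebraic multiplicity = 5, geometric multiplicity = 4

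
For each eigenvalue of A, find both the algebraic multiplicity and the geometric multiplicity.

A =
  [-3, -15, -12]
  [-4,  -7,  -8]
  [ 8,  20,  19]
λ = 3: alg = 3, geom = 2

Step 1 — factor the characteristic polynomial to read off the algebraic multiplicities:
  χ_A(x) = (x - 3)^3

Step 2 — compute geometric multiplicities via the rank-nullity identity g(λ) = n − rank(A − λI):
  rank(A − (3)·I) = 1, so dim ker(A − (3)·I) = n − 1 = 2

Summary:
  λ = 3: algebraic multiplicity = 3, geometric multiplicity = 2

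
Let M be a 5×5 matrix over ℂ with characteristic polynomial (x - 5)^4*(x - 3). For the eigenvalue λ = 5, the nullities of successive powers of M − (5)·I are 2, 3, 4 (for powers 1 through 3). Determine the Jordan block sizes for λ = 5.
Block sizes for λ = 5: [3, 1]

From the dimensions of kernels of powers, the number of Jordan blocks of size at least j is d_j − d_{j−1} where d_j = dim ker(N^j) (with d_0 = 0). Computing the differences gives [2, 1, 1].
The number of blocks of size exactly k is (#blocks of size ≥ k) − (#blocks of size ≥ k + 1), so the partition is: 1 block(s) of size 1, 1 block(s) of size 3.
In nonincreasing order the block sizes are [3, 1].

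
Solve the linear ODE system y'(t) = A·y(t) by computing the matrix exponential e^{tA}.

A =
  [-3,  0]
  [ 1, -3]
e^{tA} =
  [exp(-3*t), 0]
  [t*exp(-3*t), exp(-3*t)]

Strategy: write A = P · J · P⁻¹ where J is a Jordan canonical form, so e^{tA} = P · e^{tJ} · P⁻¹, and e^{tJ} can be computed block-by-block.

A has Jordan form
J =
  [-3,  1]
  [ 0, -3]
(up to reordering of blocks).

Per-block formulas:
  For a 2×2 Jordan block J_2(-3): exp(t · J_2(-3)) = e^(-3t)·(I + t·N), where N is the 2×2 nilpotent shift.

After assembling e^{tJ} and conjugating by P, we get:

e^{tA} =
  [exp(-3*t), 0]
  [t*exp(-3*t), exp(-3*t)]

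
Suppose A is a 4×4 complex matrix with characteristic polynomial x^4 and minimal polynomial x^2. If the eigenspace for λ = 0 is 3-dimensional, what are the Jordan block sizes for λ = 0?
Block sizes for λ = 0: [2, 1, 1]

Step 1 — from the characteristic polynomial, algebraic multiplicity of λ = 0 is 4. From dim ker(A − (0)·I) = 3, there are exactly 3 Jordan blocks for λ = 0.
Step 2 — from the minimal polynomial, the factor (x − 0)^2 tells us the largest block for λ = 0 has size 2.
Step 3 — with total size 4, 3 blocks, and largest block 2, the block sizes (in nonincreasing order) are [2, 1, 1].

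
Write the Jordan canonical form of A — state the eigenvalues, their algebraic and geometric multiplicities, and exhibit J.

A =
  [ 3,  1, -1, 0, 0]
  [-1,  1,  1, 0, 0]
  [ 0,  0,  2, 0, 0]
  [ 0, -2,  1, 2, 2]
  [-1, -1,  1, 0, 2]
J_2(2) ⊕ J_2(2) ⊕ J_1(2)

The characteristic polynomial is
  det(x·I − A) = x^5 - 10*x^4 + 40*x^3 - 80*x^2 + 80*x - 32 = (x - 2)^5

Eigenvalues and multiplicities (the geometric multiplicity of λ is n − rank(A − λI), which equals the number of Jordan blocks for λ):
  λ = 2: algebraic multiplicity = 5, geometric multiplicity = 3

Determining the block sizes for each eigenvalue:
  λ = 2: with am = 5 and gm = 3, the partition is not yet determined (e.g. several partitions of 5 into 3 parts exist). Let N = A − (2)·I. Computing rank(N^1) = 2, rank(N^2) = 0; the number of blocks of size ≥ j is rank(N^{j−1}) − rank(N^j), giving [3, 2]. So we have 2 block(s) of size 2, 1 block(s) of size 1 → block sizes [2, 2, 1]

Assembling the blocks gives a Jordan form
J =
  [2, 1, 0, 0, 0]
  [0, 2, 0, 0, 0]
  [0, 0, 2, 1, 0]
  [0, 0, 0, 2, 0]
  [0, 0, 0, 0, 2]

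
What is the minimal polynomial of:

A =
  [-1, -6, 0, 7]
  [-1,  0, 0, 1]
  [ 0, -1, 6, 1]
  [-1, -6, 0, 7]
x^4 - 12*x^3 + 36*x^2

The characteristic polynomial is χ_A(x) = x^2*(x - 6)^2, so the eigenvalues are known. The minimal polynomial is
  m_A(x) = Π_λ (x − λ)^{k_λ}
where k_λ is the size of the *largest* Jordan block for λ (equivalently, the smallest k with (A − λI)^k v = 0 for every generalised eigenvector v of λ).

  λ = 0: largest Jordan block has size 2, contributing (x − 0)^2
  λ = 6: largest Jordan block has size 2, contributing (x − 6)^2

So m_A(x) = x^2*(x - 6)^2 = x^4 - 12*x^3 + 36*x^2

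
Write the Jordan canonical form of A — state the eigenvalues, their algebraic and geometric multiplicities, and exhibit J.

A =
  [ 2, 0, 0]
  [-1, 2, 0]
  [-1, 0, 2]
J_2(2) ⊕ J_1(2)

The characteristic polynomial is
  det(x·I − A) = x^3 - 6*x^2 + 12*x - 8 = (x - 2)^3

Eigenvalues and multiplicities (the geometric multiplicity of λ is n − rank(A − λI), which equals the number of Jordan blocks for λ):
  λ = 2: algebraic multiplicity = 3, geometric multiplicity = 2

Determining the block sizes for each eigenvalue:
  λ = 2: 2 blocks summing to 3 forces exactly one block of size 2 and the rest size 1 → block sizes [2, 1]

Assembling the blocks gives a Jordan form
J =
  [2, 1, 0]
  [0, 2, 0]
  [0, 0, 2]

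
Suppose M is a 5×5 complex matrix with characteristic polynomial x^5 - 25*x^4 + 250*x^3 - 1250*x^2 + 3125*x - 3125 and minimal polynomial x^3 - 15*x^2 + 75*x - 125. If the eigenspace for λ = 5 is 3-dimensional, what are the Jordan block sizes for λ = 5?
Block sizes for λ = 5: [3, 1, 1]

Step 1 — from the characteristic polynomial, algebraic multiplicity of λ = 5 is 5. From dim ker(M − (5)·I) = 3, there are exactly 3 Jordan blocks for λ = 5.
Step 2 — from the minimal polynomial, the factor (x − 5)^3 tells us the largest block for λ = 5 has size 3.
Step 3 — with total size 5, 3 blocks, and largest block 3, the block sizes (in nonincreasing order) are [3, 1, 1].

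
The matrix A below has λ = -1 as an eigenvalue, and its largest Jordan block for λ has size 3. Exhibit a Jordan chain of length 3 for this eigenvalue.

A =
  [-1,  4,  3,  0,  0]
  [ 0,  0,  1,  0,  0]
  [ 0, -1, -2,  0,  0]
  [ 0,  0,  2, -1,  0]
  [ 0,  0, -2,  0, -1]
A Jordan chain for λ = -1 of length 3:
v_1 = (1, 0, 0, -2, 2)ᵀ
v_2 = (4, 1, -1, 0, 0)ᵀ
v_3 = (0, 1, 0, 0, 0)ᵀ

Let N = A − (-1)·I. We want v_3 with N^3 v_3 = 0 but N^2 v_3 ≠ 0; then v_{j-1} := N · v_j for j = 3, …, 2.

Pick v_3 = (0, 1, 0, 0, 0)ᵀ.
Then v_2 = N · v_3 = (4, 1, -1, 0, 0)ᵀ.
Then v_1 = N · v_2 = (1, 0, 0, -2, 2)ᵀ.

Sanity check: (A − (-1)·I) v_1 = (0, 0, 0, 0, 0)ᵀ = 0. ✓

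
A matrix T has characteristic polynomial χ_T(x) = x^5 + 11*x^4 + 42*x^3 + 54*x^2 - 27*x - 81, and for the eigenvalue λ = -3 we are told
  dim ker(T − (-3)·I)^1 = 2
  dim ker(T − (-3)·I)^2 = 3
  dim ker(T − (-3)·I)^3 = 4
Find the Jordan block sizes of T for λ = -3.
Block sizes for λ = -3: [3, 1]

From the dimensions of kernels of powers, the number of Jordan blocks of size at least j is d_j − d_{j−1} where d_j = dim ker(N^j) (with d_0 = 0). Computing the differences gives [2, 1, 1].
The number of blocks of size exactly k is (#blocks of size ≥ k) − (#blocks of size ≥ k + 1), so the partition is: 1 block(s) of size 1, 1 block(s) of size 3.
In nonincreasing order the block sizes are [3, 1].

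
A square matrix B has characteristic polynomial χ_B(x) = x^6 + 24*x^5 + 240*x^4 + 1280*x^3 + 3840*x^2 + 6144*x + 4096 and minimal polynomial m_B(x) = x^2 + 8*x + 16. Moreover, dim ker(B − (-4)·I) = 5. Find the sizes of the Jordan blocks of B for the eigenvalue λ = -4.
Block sizes for λ = -4: [2, 1, 1, 1, 1]

Step 1 — from the characteristic polynomial, algebraic multiplicity of λ = -4 is 6. From dim ker(B − (-4)·I) = 5, there are exactly 5 Jordan blocks for λ = -4.
Step 2 — from the minimal polynomial, the factor (x + 4)^2 tells us the largest block for λ = -4 has size 2.
Step 3 — with total size 6, 5 blocks, and largest block 2, the block sizes (in nonincreasing order) are [2, 1, 1, 1, 1].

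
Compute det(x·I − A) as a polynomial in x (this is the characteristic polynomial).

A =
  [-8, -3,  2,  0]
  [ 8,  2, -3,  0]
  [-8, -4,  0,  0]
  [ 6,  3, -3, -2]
x^4 + 8*x^3 + 24*x^2 + 32*x + 16

Expanding det(x·I − A) (e.g. by cofactor expansion or by noting that A is similar to its Jordan form J, which has the same characteristic polynomial as A) gives
  χ_A(x) = x^4 + 8*x^3 + 24*x^2 + 32*x + 16
which factors as (x + 2)^4. The eigenvalues (with algebraic multiplicities) are λ = -2 with multiplicity 4.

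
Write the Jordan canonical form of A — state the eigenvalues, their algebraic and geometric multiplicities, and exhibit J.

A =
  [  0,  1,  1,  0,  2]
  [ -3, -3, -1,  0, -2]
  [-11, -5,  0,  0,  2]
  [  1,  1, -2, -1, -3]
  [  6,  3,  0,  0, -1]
J_3(-1) ⊕ J_2(-1)

The characteristic polynomial is
  det(x·I − A) = x^5 + 5*x^4 + 10*x^3 + 10*x^2 + 5*x + 1 = (x + 1)^5

Eigenvalues and multiplicities (the geometric multiplicity of λ is n − rank(A − λI), which equals the number of Jordan blocks for λ):
  λ = -1: algebraic multiplicity = 5, geometric multiplicity = 2

Determining the block sizes for each eigenvalue:
  λ = -1: with am = 5 and gm = 2, the partition is not yet determined (e.g. several partitions of 5 into 2 parts exist). Let N = A − (-1)·I. Computing rank(N^1) = 3, rank(N^2) = 1, rank(N^3) = 0; the number of blocks of size ≥ j is rank(N^{j−1}) − rank(N^j), giving [2, 2, 1]. So we have 1 block(s) of size 3, 1 block(s) of size 2 → block sizes [3, 2]

Assembling the blocks gives a Jordan form
J =
  [-1,  1,  0,  0,  0]
  [ 0, -1,  1,  0,  0]
  [ 0,  0, -1,  0,  0]
  [ 0,  0,  0, -1,  1]
  [ 0,  0,  0,  0, -1]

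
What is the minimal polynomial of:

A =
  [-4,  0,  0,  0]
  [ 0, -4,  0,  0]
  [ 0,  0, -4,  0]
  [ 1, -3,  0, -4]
x^2 + 8*x + 16

The characteristic polynomial is χ_A(x) = (x + 4)^4, so the eigenvalues are known. The minimal polynomial is
  m_A(x) = Π_λ (x − λ)^{k_λ}
where k_λ is the size of the *largest* Jordan block for λ (equivalently, the smallest k with (A − λI)^k v = 0 for every generalised eigenvector v of λ).

  λ = -4: largest Jordan block has size 2, contributing (x + 4)^2

So m_A(x) = (x + 4)^2 = x^2 + 8*x + 16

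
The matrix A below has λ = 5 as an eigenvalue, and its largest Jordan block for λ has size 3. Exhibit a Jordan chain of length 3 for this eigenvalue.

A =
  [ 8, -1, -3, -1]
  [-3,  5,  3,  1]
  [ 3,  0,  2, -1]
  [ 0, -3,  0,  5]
A Jordan chain for λ = 5 of length 3:
v_1 = (3, 0, 0, 9)ᵀ
v_2 = (3, -3, 3, 0)ᵀ
v_3 = (1, 0, 0, 0)ᵀ

Let N = A − (5)·I. We want v_3 with N^3 v_3 = 0 but N^2 v_3 ≠ 0; then v_{j-1} := N · v_j for j = 3, …, 2.

Pick v_3 = (1, 0, 0, 0)ᵀ.
Then v_2 = N · v_3 = (3, -3, 3, 0)ᵀ.
Then v_1 = N · v_2 = (3, 0, 0, 9)ᵀ.

Sanity check: (A − (5)·I) v_1 = (0, 0, 0, 0)ᵀ = 0. ✓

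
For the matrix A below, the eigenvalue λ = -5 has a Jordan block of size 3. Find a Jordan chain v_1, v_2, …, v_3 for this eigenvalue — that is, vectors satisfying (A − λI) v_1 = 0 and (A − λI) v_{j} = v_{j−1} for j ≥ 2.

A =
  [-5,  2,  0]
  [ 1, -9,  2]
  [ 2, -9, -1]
A Jordan chain for λ = -5 of length 3:
v_1 = (2, 0, -1)ᵀ
v_2 = (0, 1, 2)ᵀ
v_3 = (1, 0, 0)ᵀ

Let N = A − (-5)·I. We want v_3 with N^3 v_3 = 0 but N^2 v_3 ≠ 0; then v_{j-1} := N · v_j for j = 3, …, 2.

Pick v_3 = (1, 0, 0)ᵀ.
Then v_2 = N · v_3 = (0, 1, 2)ᵀ.
Then v_1 = N · v_2 = (2, 0, -1)ᵀ.

Sanity check: (A − (-5)·I) v_1 = (0, 0, 0)ᵀ = 0. ✓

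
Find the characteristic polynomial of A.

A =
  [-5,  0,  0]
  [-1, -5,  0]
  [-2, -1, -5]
x^3 + 15*x^2 + 75*x + 125

Expanding det(x·I − A) (e.g. by cofactor expansion or by noting that A is similar to its Jordan form J, which has the same characteristic polynomial as A) gives
  χ_A(x) = x^3 + 15*x^2 + 75*x + 125
which factors as (x + 5)^3. The eigenvalues (with algebraic multiplicities) are λ = -5 with multiplicity 3.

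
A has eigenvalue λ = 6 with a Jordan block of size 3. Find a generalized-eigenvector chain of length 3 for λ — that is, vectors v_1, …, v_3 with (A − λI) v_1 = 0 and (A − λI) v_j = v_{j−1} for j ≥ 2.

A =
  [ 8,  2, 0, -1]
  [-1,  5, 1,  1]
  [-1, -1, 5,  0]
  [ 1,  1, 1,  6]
A Jordan chain for λ = 6 of length 3:
v_1 = (1, -1, 0, 0)ᵀ
v_2 = (2, -1, -1, 1)ᵀ
v_3 = (1, 0, 0, 0)ᵀ

Let N = A − (6)·I. We want v_3 with N^3 v_3 = 0 but N^2 v_3 ≠ 0; then v_{j-1} := N · v_j for j = 3, …, 2.

Pick v_3 = (1, 0, 0, 0)ᵀ.
Then v_2 = N · v_3 = (2, -1, -1, 1)ᵀ.
Then v_1 = N · v_2 = (1, -1, 0, 0)ᵀ.

Sanity check: (A − (6)·I) v_1 = (0, 0, 0, 0)ᵀ = 0. ✓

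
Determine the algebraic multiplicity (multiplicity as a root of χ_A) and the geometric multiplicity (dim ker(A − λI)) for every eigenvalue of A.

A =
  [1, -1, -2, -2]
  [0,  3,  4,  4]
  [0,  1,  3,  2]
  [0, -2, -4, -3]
λ = 1: alg = 4, geom = 3

Step 1 — factor the characteristic polynomial to read off the algebraic multiplicities:
  χ_A(x) = (x - 1)^4

Step 2 — compute geometric multiplicities via the rank-nullity identity g(λ) = n − rank(A − λI):
  rank(A − (1)·I) = 1, so dim ker(A − (1)·I) = n − 1 = 3

Summary:
  λ = 1: algebraic multiplicity = 4, geometric multiplicity = 3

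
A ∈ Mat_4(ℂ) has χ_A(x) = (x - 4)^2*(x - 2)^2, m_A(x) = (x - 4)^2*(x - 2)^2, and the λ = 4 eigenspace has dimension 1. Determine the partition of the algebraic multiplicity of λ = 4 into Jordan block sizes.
Block sizes for λ = 4: [2]

Step 1 — from the characteristic polynomial, algebraic multiplicity of λ = 4 is 2. From dim ker(A − (4)·I) = 1, there are exactly 1 Jordan blocks for λ = 4.
Step 2 — from the minimal polynomial, the factor (x − 4)^2 tells us the largest block for λ = 4 has size 2.
Step 3 — with total size 2, 1 blocks, and largest block 2, the block sizes (in nonincreasing order) are [2].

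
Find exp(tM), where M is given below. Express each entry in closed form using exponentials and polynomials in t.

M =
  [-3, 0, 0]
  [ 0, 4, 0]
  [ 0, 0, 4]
e^{tM} =
  [exp(-3*t), 0, 0]
  [0, exp(4*t), 0]
  [0, 0, exp(4*t)]

Strategy: write M = P · J · P⁻¹ where J is a Jordan canonical form, so e^{tM} = P · e^{tJ} · P⁻¹, and e^{tJ} can be computed block-by-block.

M has Jordan form
J =
  [-3, 0, 0]
  [ 0, 4, 0]
  [ 0, 0, 4]
(up to reordering of blocks).

Per-block formulas:
  For a 1×1 block at λ = 4: exp(t · [4]) = [e^(4t)].
  For a 1×1 block at λ = -3: exp(t · [-3]) = [e^(-3t)].

After assembling e^{tJ} and conjugating by P, we get:

e^{tM} =
  [exp(-3*t), 0, 0]
  [0, exp(4*t), 0]
  [0, 0, exp(4*t)]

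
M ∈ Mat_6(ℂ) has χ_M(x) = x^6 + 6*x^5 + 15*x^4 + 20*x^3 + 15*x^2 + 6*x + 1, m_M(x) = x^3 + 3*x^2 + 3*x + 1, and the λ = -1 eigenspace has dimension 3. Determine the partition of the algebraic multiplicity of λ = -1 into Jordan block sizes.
Block sizes for λ = -1: [3, 2, 1]

Step 1 — from the characteristic polynomial, algebraic multiplicity of λ = -1 is 6. From dim ker(M − (-1)·I) = 3, there are exactly 3 Jordan blocks for λ = -1.
Step 2 — from the minimal polynomial, the factor (x + 1)^3 tells us the largest block for λ = -1 has size 3.
Step 3 — with total size 6, 3 blocks, and largest block 3, the block sizes (in nonincreasing order) are [3, 2, 1].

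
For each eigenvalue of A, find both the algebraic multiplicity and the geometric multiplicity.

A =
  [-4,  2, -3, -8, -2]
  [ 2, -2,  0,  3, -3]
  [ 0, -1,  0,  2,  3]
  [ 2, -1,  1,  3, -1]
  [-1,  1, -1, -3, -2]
λ = -1: alg = 5, geom = 2

Step 1 — factor the characteristic polynomial to read off the algebraic multiplicities:
  χ_A(x) = (x + 1)^5

Step 2 — compute geometric multiplicities via the rank-nullity identity g(λ) = n − rank(A − λI):
  rank(A − (-1)·I) = 3, so dim ker(A − (-1)·I) = n − 3 = 2

Summary:
  λ = -1: algebraic multiplicity = 5, geometric multiplicity = 2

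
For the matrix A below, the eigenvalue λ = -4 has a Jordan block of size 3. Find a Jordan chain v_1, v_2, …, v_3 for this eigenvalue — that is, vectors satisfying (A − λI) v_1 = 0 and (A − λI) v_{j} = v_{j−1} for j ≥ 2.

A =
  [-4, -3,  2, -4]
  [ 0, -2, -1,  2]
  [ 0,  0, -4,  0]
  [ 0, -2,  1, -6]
A Jordan chain for λ = -4 of length 3:
v_1 = (2, 0, 0, 0)ᵀ
v_2 = (-3, 2, 0, -2)ᵀ
v_3 = (0, 1, 0, 0)ᵀ

Let N = A − (-4)·I. We want v_3 with N^3 v_3 = 0 but N^2 v_3 ≠ 0; then v_{j-1} := N · v_j for j = 3, …, 2.

Pick v_3 = (0, 1, 0, 0)ᵀ.
Then v_2 = N · v_3 = (-3, 2, 0, -2)ᵀ.
Then v_1 = N · v_2 = (2, 0, 0, 0)ᵀ.

Sanity check: (A − (-4)·I) v_1 = (0, 0, 0, 0)ᵀ = 0. ✓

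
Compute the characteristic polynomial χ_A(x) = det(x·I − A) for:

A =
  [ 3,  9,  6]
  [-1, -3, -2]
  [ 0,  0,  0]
x^3

Expanding det(x·I − A) (e.g. by cofactor expansion or by noting that A is similar to its Jordan form J, which has the same characteristic polynomial as A) gives
  χ_A(x) = x^3
which factors as x^3. The eigenvalues (with algebraic multiplicities) are λ = 0 with multiplicity 3.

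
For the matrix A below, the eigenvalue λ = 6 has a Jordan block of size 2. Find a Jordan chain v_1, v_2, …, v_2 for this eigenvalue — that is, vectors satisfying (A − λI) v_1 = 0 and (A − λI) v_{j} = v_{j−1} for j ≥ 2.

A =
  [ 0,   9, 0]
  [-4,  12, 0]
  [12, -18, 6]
A Jordan chain for λ = 6 of length 2:
v_1 = (-6, -4, 12)ᵀ
v_2 = (1, 0, 0)ᵀ

Let N = A − (6)·I. We want v_2 with N^2 v_2 = 0 but N^1 v_2 ≠ 0; then v_{j-1} := N · v_j for j = 2, …, 2.

Pick v_2 = (1, 0, 0)ᵀ.
Then v_1 = N · v_2 = (-6, -4, 12)ᵀ.

Sanity check: (A − (6)·I) v_1 = (0, 0, 0)ᵀ = 0. ✓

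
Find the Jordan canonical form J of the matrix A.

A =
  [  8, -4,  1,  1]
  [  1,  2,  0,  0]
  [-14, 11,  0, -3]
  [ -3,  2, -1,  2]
J_3(3) ⊕ J_1(3)

The characteristic polynomial is
  det(x·I − A) = x^4 - 12*x^3 + 54*x^2 - 108*x + 81 = (x - 3)^4

Eigenvalues and multiplicities (the geometric multiplicity of λ is n − rank(A − λI), which equals the number of Jordan blocks for λ):
  λ = 3: algebraic multiplicity = 4, geometric multiplicity = 2

Determining the block sizes for each eigenvalue:
  λ = 3: with am = 4 and gm = 2, the partition is not yet determined (e.g. several partitions of 4 into 2 parts exist). Let N = A − (3)·I. Computing rank(N^1) = 2, rank(N^2) = 1, rank(N^3) = 0; the number of blocks of size ≥ j is rank(N^{j−1}) − rank(N^j), giving [2, 1, 1]. So we have 1 block(s) of size 3, 1 block(s) of size 1 → block sizes [3, 1]

Assembling the blocks gives a Jordan form
J =
  [3, 1, 0, 0]
  [0, 3, 1, 0]
  [0, 0, 3, 0]
  [0, 0, 0, 3]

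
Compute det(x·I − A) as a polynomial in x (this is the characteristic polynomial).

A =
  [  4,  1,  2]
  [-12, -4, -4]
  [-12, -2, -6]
x^3 + 6*x^2 + 12*x + 8

Expanding det(x·I − A) (e.g. by cofactor expansion or by noting that A is similar to its Jordan form J, which has the same characteristic polynomial as A) gives
  χ_A(x) = x^3 + 6*x^2 + 12*x + 8
which factors as (x + 2)^3. The eigenvalues (with algebraic multiplicities) are λ = -2 with multiplicity 3.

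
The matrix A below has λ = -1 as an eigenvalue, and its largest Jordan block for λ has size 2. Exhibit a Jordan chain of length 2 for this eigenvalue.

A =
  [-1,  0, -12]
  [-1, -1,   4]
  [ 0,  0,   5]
A Jordan chain for λ = -1 of length 2:
v_1 = (0, -1, 0)ᵀ
v_2 = (1, 0, 0)ᵀ

Let N = A − (-1)·I. We want v_2 with N^2 v_2 = 0 but N^1 v_2 ≠ 0; then v_{j-1} := N · v_j for j = 2, …, 2.

Pick v_2 = (1, 0, 0)ᵀ.
Then v_1 = N · v_2 = (0, -1, 0)ᵀ.

Sanity check: (A − (-1)·I) v_1 = (0, 0, 0)ᵀ = 0. ✓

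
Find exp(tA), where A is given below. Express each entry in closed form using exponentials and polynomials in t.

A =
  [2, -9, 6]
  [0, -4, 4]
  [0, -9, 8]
e^{tA} =
  [exp(2*t), -9*t*exp(2*t), 6*t*exp(2*t)]
  [0, -6*t*exp(2*t) + exp(2*t), 4*t*exp(2*t)]
  [0, -9*t*exp(2*t), 6*t*exp(2*t) + exp(2*t)]

Strategy: write A = P · J · P⁻¹ where J is a Jordan canonical form, so e^{tA} = P · e^{tJ} · P⁻¹, and e^{tJ} can be computed block-by-block.

A has Jordan form
J =
  [2, 1, 0]
  [0, 2, 0]
  [0, 0, 2]
(up to reordering of blocks).

Per-block formulas:
  For a 1×1 block at λ = 2: exp(t · [2]) = [e^(2t)].
  For a 2×2 Jordan block J_2(2): exp(t · J_2(2)) = e^(2t)·(I + t·N), where N is the 2×2 nilpotent shift.

After assembling e^{tJ} and conjugating by P, we get:

e^{tA} =
  [exp(2*t), -9*t*exp(2*t), 6*t*exp(2*t)]
  [0, -6*t*exp(2*t) + exp(2*t), 4*t*exp(2*t)]
  [0, -9*t*exp(2*t), 6*t*exp(2*t) + exp(2*t)]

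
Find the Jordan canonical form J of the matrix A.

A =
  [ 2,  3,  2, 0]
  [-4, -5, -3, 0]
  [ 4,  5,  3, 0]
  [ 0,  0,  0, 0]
J_3(0) ⊕ J_1(0)

The characteristic polynomial is
  det(x·I − A) = x^4

Eigenvalues and multiplicities (the geometric multiplicity of λ is n − rank(A − λI), which equals the number of Jordan blocks for λ):
  λ = 0: algebraic multiplicity = 4, geometric multiplicity = 2

Determining the block sizes for each eigenvalue:
  λ = 0: with am = 4 and gm = 2, the partition is not yet determined (e.g. several partitions of 4 into 2 parts exist). Let N = A − (0)·I. Computing rank(N^1) = 2, rank(N^2) = 1, rank(N^3) = 0; the number of blocks of size ≥ j is rank(N^{j−1}) − rank(N^j), giving [2, 1, 1]. So we have 1 block(s) of size 3, 1 block(s) of size 1 → block sizes [3, 1]

Assembling the blocks gives a Jordan form
J =
  [0, 1, 0, 0]
  [0, 0, 1, 0]
  [0, 0, 0, 0]
  [0, 0, 0, 0]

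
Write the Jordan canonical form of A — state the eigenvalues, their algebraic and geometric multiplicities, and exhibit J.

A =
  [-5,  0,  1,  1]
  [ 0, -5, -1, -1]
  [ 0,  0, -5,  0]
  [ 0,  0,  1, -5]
J_3(-5) ⊕ J_1(-5)

The characteristic polynomial is
  det(x·I − A) = x^4 + 20*x^3 + 150*x^2 + 500*x + 625 = (x + 5)^4

Eigenvalues and multiplicities (the geometric multiplicity of λ is n − rank(A − λI), which equals the number of Jordan blocks for λ):
  λ = -5: algebraic multiplicity = 4, geometric multiplicity = 2

Determining the block sizes for each eigenvalue:
  λ = -5: with am = 4 and gm = 2, the partition is not yet determined (e.g. several partitions of 4 into 2 parts exist). Let N = A − (-5)·I. Computing rank(N^1) = 2, rank(N^2) = 1, rank(N^3) = 0; the number of blocks of size ≥ j is rank(N^{j−1}) − rank(N^j), giving [2, 1, 1]. So we have 1 block(s) of size 3, 1 block(s) of size 1 → block sizes [3, 1]

Assembling the blocks gives a Jordan form
J =
  [-5,  1,  0,  0]
  [ 0, -5,  1,  0]
  [ 0,  0, -5,  0]
  [ 0,  0,  0, -5]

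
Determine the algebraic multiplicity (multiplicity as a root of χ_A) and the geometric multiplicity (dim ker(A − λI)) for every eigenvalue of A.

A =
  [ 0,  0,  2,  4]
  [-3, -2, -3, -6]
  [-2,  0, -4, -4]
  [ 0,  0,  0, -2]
λ = -2: alg = 4, geom = 3

Step 1 — factor the characteristic polynomial to read off the algebraic multiplicities:
  χ_A(x) = (x + 2)^4

Step 2 — compute geometric multiplicities via the rank-nullity identity g(λ) = n − rank(A − λI):
  rank(A − (-2)·I) = 1, so dim ker(A − (-2)·I) = n − 1 = 3

Summary:
  λ = -2: algebraic multiplicity = 4, geometric multiplicity = 3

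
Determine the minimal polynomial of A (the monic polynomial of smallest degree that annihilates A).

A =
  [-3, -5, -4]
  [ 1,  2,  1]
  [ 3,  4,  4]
x^3 - 3*x^2 + 3*x - 1

The characteristic polynomial is χ_A(x) = (x - 1)^3, so the eigenvalues are known. The minimal polynomial is
  m_A(x) = Π_λ (x − λ)^{k_λ}
where k_λ is the size of the *largest* Jordan block for λ (equivalently, the smallest k with (A − λI)^k v = 0 for every generalised eigenvector v of λ).

  λ = 1: largest Jordan block has size 3, contributing (x − 1)^3

So m_A(x) = (x - 1)^3 = x^3 - 3*x^2 + 3*x - 1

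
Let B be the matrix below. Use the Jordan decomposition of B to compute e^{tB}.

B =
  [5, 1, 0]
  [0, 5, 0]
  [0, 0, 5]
e^{tB} =
  [exp(5*t), t*exp(5*t), 0]
  [0, exp(5*t), 0]
  [0, 0, exp(5*t)]

Strategy: write B = P · J · P⁻¹ where J is a Jordan canonical form, so e^{tB} = P · e^{tJ} · P⁻¹, and e^{tJ} can be computed block-by-block.

B has Jordan form
J =
  [5, 1, 0]
  [0, 5, 0]
  [0, 0, 5]
(up to reordering of blocks).

Per-block formulas:
  For a 1×1 block at λ = 5: exp(t · [5]) = [e^(5t)].
  For a 2×2 Jordan block J_2(5): exp(t · J_2(5)) = e^(5t)·(I + t·N), where N is the 2×2 nilpotent shift.

After assembling e^{tJ} and conjugating by P, we get:

e^{tB} =
  [exp(5*t), t*exp(5*t), 0]
  [0, exp(5*t), 0]
  [0, 0, exp(5*t)]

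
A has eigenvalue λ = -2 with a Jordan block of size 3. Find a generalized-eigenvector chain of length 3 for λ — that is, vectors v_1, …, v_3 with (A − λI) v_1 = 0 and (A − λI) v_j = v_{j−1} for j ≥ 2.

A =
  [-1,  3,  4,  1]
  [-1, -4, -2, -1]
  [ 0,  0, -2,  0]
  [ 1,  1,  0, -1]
A Jordan chain for λ = -2 of length 3:
v_1 = (-1, 0, 0, 1)ᵀ
v_2 = (1, -1, 0, 1)ᵀ
v_3 = (1, 0, 0, 0)ᵀ

Let N = A − (-2)·I. We want v_3 with N^3 v_3 = 0 but N^2 v_3 ≠ 0; then v_{j-1} := N · v_j for j = 3, …, 2.

Pick v_3 = (1, 0, 0, 0)ᵀ.
Then v_2 = N · v_3 = (1, -1, 0, 1)ᵀ.
Then v_1 = N · v_2 = (-1, 0, 0, 1)ᵀ.

Sanity check: (A − (-2)·I) v_1 = (0, 0, 0, 0)ᵀ = 0. ✓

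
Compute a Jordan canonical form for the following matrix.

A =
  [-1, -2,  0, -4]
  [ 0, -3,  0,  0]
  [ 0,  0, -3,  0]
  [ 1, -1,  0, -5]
J_2(-3) ⊕ J_1(-3) ⊕ J_1(-3)

The characteristic polynomial is
  det(x·I − A) = x^4 + 12*x^3 + 54*x^2 + 108*x + 81 = (x + 3)^4

Eigenvalues and multiplicities (the geometric multiplicity of λ is n − rank(A − λI), which equals the number of Jordan blocks for λ):
  λ = -3: algebraic multiplicity = 4, geometric multiplicity = 3

Determining the block sizes for each eigenvalue:
  λ = -3: 3 blocks summing to 4 forces exactly one block of size 2 and the rest size 1 → block sizes [2, 1, 1]

Assembling the blocks gives a Jordan form
J =
  [-3,  1,  0,  0]
  [ 0, -3,  0,  0]
  [ 0,  0, -3,  0]
  [ 0,  0,  0, -3]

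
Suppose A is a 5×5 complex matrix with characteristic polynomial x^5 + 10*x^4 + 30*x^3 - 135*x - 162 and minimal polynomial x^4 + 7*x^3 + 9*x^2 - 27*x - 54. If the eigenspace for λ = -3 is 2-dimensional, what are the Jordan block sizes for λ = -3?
Block sizes for λ = -3: [3, 1]

Step 1 — from the characteristic polynomial, algebraic multiplicity of λ = -3 is 4. From dim ker(A − (-3)·I) = 2, there are exactly 2 Jordan blocks for λ = -3.
Step 2 — from the minimal polynomial, the factor (x + 3)^3 tells us the largest block for λ = -3 has size 3.
Step 3 — with total size 4, 2 blocks, and largest block 3, the block sizes (in nonincreasing order) are [3, 1].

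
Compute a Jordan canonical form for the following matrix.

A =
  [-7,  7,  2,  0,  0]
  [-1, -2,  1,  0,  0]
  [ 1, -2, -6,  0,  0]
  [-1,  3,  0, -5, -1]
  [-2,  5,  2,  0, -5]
J_3(-5) ⊕ J_2(-5)

The characteristic polynomial is
  det(x·I − A) = x^5 + 25*x^4 + 250*x^3 + 1250*x^2 + 3125*x + 3125 = (x + 5)^5

Eigenvalues and multiplicities (the geometric multiplicity of λ is n − rank(A − λI), which equals the number of Jordan blocks for λ):
  λ = -5: algebraic multiplicity = 5, geometric multiplicity = 2

Determining the block sizes for each eigenvalue:
  λ = -5: with am = 5 and gm = 2, the partition is not yet determined (e.g. several partitions of 5 into 2 parts exist). Let N = A − (-5)·I. Computing rank(N^1) = 3, rank(N^2) = 1, rank(N^3) = 0; the number of blocks of size ≥ j is rank(N^{j−1}) − rank(N^j), giving [2, 2, 1]. So we have 1 block(s) of size 3, 1 block(s) of size 2 → block sizes [3, 2]

Assembling the blocks gives a Jordan form
J =
  [-5,  1,  0,  0,  0]
  [ 0, -5,  1,  0,  0]
  [ 0,  0, -5,  0,  0]
  [ 0,  0,  0, -5,  1]
  [ 0,  0,  0,  0, -5]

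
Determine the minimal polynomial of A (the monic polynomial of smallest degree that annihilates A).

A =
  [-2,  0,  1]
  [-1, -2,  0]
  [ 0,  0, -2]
x^3 + 6*x^2 + 12*x + 8

The characteristic polynomial is χ_A(x) = (x + 2)^3, so the eigenvalues are known. The minimal polynomial is
  m_A(x) = Π_λ (x − λ)^{k_λ}
where k_λ is the size of the *largest* Jordan block for λ (equivalently, the smallest k with (A − λI)^k v = 0 for every generalised eigenvector v of λ).

  λ = -2: largest Jordan block has size 3, contributing (x + 2)^3

So m_A(x) = (x + 2)^3 = x^3 + 6*x^2 + 12*x + 8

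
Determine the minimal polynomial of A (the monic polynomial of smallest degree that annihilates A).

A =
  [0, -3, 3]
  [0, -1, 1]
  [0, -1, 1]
x^2

The characteristic polynomial is χ_A(x) = x^3, so the eigenvalues are known. The minimal polynomial is
  m_A(x) = Π_λ (x − λ)^{k_λ}
where k_λ is the size of the *largest* Jordan block for λ (equivalently, the smallest k with (A − λI)^k v = 0 for every generalised eigenvector v of λ).

  λ = 0: largest Jordan block has size 2, contributing (x − 0)^2

So m_A(x) = x^2 = x^2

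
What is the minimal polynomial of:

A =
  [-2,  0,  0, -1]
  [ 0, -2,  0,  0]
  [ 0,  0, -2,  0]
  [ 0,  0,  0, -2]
x^2 + 4*x + 4

The characteristic polynomial is χ_A(x) = (x + 2)^4, so the eigenvalues are known. The minimal polynomial is
  m_A(x) = Π_λ (x − λ)^{k_λ}
where k_λ is the size of the *largest* Jordan block for λ (equivalently, the smallest k with (A − λI)^k v = 0 for every generalised eigenvector v of λ).

  λ = -2: largest Jordan block has size 2, contributing (x + 2)^2

So m_A(x) = (x + 2)^2 = x^2 + 4*x + 4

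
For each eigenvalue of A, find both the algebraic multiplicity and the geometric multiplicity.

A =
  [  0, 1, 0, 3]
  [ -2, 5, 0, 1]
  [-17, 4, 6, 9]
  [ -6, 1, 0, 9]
λ = 4: alg = 2, geom = 1; λ = 6: alg = 2, geom = 1

Step 1 — factor the characteristic polynomial to read off the algebraic multiplicities:
  χ_A(x) = (x - 6)^2*(x - 4)^2

Step 2 — compute geometric multiplicities via the rank-nullity identity g(λ) = n − rank(A − λI):
  rank(A − (4)·I) = 3, so dim ker(A − (4)·I) = n − 3 = 1
  rank(A − (6)·I) = 3, so dim ker(A − (6)·I) = n − 3 = 1

Summary:
  λ = 4: algebraic multiplicity = 2, geometric multiplicity = 1
  λ = 6: algebraic multiplicity = 2, geometric multiplicity = 1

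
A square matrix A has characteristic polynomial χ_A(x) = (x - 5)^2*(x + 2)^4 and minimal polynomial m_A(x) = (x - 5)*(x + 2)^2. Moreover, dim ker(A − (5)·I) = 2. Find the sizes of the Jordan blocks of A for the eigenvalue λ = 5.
Block sizes for λ = 5: [1, 1]

Step 1 — from the characteristic polynomial, algebraic multiplicity of λ = 5 is 2. From dim ker(A − (5)·I) = 2, there are exactly 2 Jordan blocks for λ = 5.
Step 2 — from the minimal polynomial, the factor (x − 5) tells us the largest block for λ = 5 has size 1.
Step 3 — with total size 2, 2 blocks, and largest block 1, the block sizes (in nonincreasing order) are [1, 1].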